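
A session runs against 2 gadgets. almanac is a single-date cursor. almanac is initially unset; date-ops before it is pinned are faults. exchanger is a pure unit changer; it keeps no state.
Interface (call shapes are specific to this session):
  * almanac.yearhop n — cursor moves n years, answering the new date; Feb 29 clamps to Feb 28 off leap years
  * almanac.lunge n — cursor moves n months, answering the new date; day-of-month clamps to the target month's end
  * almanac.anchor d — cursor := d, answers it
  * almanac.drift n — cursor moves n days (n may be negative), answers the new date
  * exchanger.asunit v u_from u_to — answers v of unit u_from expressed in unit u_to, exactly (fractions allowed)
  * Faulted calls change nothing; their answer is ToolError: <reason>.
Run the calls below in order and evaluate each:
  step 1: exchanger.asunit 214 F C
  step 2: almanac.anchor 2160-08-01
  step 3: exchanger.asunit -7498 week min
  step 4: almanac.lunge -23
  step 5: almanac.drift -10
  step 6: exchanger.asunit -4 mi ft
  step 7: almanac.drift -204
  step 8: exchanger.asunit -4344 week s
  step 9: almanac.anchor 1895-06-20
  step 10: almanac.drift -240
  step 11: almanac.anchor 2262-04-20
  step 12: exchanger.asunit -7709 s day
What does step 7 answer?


# exchanger.asunit(v='214', u_from='F', u_to='C') => 910/9
# almanac.anchor(d='2160-08-01') => 2160-08-01
# exchanger.asunit(v='-7498', u_from='week', u_to='min') => -75579840
# almanac.lunge(n='-23') => 2158-09-01
# almanac.drift(n='-10') => 2158-08-22
# exchanger.asunit(v='-4', u_from='mi', u_to='ft') => -21120
# almanac.drift(n='-204') => 2158-01-30
# exchanger.asunit(v='-4344', u_from='week', u_to='s') => -2627251200
# almanac.anchor(d='1895-06-20') => 1895-06-20
# almanac.drift(n='-240') => 1894-10-23
# almanac.anchor(d='2262-04-20') => 2262-04-20
# exchanger.asunit(v='-7709', u_from='s', u_to='day') => -7709/86400

Answer: 2158-01-30


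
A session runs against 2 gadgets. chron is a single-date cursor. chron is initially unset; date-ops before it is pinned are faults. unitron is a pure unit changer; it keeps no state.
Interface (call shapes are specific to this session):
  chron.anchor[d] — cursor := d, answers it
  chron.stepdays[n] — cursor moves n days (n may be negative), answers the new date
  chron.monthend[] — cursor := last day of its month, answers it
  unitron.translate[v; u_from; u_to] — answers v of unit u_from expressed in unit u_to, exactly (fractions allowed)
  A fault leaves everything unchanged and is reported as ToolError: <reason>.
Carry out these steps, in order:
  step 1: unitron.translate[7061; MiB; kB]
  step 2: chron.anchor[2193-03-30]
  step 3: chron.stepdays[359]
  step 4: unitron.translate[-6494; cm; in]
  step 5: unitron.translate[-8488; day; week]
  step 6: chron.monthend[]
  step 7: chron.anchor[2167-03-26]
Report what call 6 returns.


Answer: 2194-03-31

Derivation:
$ unitron.translate v=7061 u_from=MiB u_to=kB
= 925499392/125
$ chron.anchor d=2193-03-30
= 2193-03-30
$ chron.stepdays n=359
= 2194-03-24
$ unitron.translate v=-6494 u_from=cm u_to=in
= -324700/127
$ unitron.translate v=-8488 u_from=day u_to=week
= -8488/7
$ chron.monthend
= 2194-03-31
$ chron.anchor d=2167-03-26
= 2167-03-26


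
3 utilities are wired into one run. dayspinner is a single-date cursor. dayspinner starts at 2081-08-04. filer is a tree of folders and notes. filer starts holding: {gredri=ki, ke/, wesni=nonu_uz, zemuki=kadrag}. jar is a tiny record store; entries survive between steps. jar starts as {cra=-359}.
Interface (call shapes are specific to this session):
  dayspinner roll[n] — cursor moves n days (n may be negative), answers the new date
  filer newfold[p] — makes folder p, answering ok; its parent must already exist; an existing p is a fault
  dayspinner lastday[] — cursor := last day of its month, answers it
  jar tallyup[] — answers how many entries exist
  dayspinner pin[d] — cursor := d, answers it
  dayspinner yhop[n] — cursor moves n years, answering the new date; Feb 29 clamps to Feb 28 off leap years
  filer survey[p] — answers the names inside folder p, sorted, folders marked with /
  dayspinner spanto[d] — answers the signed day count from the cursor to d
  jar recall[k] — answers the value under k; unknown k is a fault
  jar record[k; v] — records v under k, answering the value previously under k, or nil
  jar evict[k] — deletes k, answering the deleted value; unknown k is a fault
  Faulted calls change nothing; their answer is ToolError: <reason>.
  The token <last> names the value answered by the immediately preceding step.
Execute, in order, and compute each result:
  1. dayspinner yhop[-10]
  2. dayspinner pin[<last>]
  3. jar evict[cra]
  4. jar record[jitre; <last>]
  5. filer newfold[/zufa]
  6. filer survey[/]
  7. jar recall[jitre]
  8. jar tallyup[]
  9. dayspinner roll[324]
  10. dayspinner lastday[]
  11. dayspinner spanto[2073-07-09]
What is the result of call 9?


Answer: 2072-06-23

Derivation:
I invoke dayspinner yhop with n: -10, yielding 2071-08-04.
Calling dayspinner pin with d: <last>, and see 2071-08-04.
I call jar evict with k: cra, and get -359.
Next I call jar record with k: jitre, v: <last>, and get nil.
I call filer newfold with p: /zufa, and get ok.
Next I call filer survey with p: /, and get [gredri, ke/, wesni, zemuki, zufa/].
Next I call jar recall with k: jitre, and see -359.
I invoke jar tallyup(), → 1.
Next I call dayspinner roll with n: 324, which returns 2072-06-23.
I call dayspinner lastday(), giving 2072-06-30.
Then dayspinner spanto with d: 2073-07-09, and see 374.


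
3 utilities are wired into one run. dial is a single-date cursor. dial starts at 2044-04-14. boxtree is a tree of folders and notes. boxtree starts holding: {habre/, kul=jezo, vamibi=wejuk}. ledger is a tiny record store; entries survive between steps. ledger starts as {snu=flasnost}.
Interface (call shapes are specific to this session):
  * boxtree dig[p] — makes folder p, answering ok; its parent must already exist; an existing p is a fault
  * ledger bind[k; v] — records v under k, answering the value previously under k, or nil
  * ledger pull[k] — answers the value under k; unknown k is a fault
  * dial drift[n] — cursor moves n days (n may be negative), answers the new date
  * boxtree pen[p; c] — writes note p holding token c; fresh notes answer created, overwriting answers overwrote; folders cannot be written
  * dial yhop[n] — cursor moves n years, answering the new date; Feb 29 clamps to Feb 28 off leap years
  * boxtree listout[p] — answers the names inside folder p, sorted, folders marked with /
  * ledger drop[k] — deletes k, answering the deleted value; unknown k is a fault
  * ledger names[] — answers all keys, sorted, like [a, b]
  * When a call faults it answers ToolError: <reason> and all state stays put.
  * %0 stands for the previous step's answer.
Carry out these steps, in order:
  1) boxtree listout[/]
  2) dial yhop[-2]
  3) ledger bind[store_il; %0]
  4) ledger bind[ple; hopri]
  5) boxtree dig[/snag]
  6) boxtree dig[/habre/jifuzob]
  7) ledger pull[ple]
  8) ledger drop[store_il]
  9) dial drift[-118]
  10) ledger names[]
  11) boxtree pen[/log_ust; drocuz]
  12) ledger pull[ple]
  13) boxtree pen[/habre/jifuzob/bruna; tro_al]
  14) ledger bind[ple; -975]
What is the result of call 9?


==> boxtree listout(p='/')
<== [habre/, kul, vamibi]
==> dial yhop(n='-2')
<== 2042-04-14
==> ledger bind(k='store_il', v='%0')
<== nil
==> ledger bind(k='ple', v='hopri')
<== nil
==> boxtree dig(p='/snag')
<== ok
==> boxtree dig(p='/habre/jifuzob')
<== ok
==> ledger pull(k='ple')
<== hopri
==> ledger drop(k='store_il')
<== 2042-04-14
==> dial drift(n='-118')
<== 2041-12-17
==> ledger names()
<== [ple, snu]
==> boxtree pen(p='/log_ust', c='drocuz')
<== created
==> ledger pull(k='ple')
<== hopri
==> boxtree pen(p='/habre/jifuzob/bruna', c='tro_al')
<== created
==> ledger bind(k='ple', v='-975')
<== hopri

Answer: 2041-12-17


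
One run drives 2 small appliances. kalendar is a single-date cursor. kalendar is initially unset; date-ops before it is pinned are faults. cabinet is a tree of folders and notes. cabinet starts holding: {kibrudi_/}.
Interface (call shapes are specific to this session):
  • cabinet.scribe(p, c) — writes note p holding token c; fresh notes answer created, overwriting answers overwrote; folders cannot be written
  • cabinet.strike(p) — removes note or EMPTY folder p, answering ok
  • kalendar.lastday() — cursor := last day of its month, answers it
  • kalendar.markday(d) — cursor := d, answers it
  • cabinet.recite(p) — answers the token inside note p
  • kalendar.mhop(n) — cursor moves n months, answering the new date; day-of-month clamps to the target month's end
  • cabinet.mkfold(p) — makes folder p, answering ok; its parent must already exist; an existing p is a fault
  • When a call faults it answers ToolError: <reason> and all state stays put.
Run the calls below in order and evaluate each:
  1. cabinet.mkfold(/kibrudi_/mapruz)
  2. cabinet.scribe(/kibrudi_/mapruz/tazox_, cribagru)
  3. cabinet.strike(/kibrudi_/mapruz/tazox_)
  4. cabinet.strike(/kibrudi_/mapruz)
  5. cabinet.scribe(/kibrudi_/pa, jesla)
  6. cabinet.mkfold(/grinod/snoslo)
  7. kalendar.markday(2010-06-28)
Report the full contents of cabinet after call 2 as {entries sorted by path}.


Act: cabinet.mkfold[p: /kibrudi_/mapruz]
Obs: ok
Act: cabinet.scribe[p: /kibrudi_/mapruz/tazox_; c: cribagru]
Obs: created
Act: cabinet.strike[p: /kibrudi_/mapruz/tazox_]
Obs: ok
Act: cabinet.strike[p: /kibrudi_/mapruz]
Obs: ok
Act: cabinet.scribe[p: /kibrudi_/pa; c: jesla]
Obs: created
Act: cabinet.mkfold[p: /grinod/snoslo]
Obs: ToolError: no parent
Act: kalendar.markday[d: 2010-06-28]
Obs: 2010-06-28

Answer: {kibrudi_/, kibrudi_/mapruz/, kibrudi_/mapruz/tazox_=cribagru}


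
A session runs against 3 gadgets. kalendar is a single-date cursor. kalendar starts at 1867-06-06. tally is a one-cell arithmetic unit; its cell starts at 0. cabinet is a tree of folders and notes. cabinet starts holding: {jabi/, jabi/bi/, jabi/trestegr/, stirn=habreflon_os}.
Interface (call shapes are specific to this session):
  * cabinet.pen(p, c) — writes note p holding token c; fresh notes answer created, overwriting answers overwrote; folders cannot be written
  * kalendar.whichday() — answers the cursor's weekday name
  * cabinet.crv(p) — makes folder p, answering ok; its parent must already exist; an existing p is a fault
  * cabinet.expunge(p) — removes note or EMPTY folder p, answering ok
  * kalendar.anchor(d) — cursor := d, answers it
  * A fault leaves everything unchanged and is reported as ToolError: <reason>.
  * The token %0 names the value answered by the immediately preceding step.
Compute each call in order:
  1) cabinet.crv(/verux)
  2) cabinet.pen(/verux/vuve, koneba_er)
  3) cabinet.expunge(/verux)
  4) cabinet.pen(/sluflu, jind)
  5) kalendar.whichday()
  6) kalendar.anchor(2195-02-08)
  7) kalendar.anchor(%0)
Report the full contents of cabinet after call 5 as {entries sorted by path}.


Answer: {jabi/, jabi/bi/, jabi/trestegr/, sluflu=jind, stirn=habreflon_os, verux/, verux/vuve=koneba_er}

Derivation:
→ crv(p='/verux')
← ok
→ pen(p='/verux/vuve', c='koneba_er')
← created
→ expunge(p='/verux')
← ToolError: not empty
→ pen(p='/sluflu', c='jind')
← created
→ whichday()
← Thursday
→ anchor(d='2195-02-08')
← 2195-02-08
→ anchor(d='%0')
← 2195-02-08


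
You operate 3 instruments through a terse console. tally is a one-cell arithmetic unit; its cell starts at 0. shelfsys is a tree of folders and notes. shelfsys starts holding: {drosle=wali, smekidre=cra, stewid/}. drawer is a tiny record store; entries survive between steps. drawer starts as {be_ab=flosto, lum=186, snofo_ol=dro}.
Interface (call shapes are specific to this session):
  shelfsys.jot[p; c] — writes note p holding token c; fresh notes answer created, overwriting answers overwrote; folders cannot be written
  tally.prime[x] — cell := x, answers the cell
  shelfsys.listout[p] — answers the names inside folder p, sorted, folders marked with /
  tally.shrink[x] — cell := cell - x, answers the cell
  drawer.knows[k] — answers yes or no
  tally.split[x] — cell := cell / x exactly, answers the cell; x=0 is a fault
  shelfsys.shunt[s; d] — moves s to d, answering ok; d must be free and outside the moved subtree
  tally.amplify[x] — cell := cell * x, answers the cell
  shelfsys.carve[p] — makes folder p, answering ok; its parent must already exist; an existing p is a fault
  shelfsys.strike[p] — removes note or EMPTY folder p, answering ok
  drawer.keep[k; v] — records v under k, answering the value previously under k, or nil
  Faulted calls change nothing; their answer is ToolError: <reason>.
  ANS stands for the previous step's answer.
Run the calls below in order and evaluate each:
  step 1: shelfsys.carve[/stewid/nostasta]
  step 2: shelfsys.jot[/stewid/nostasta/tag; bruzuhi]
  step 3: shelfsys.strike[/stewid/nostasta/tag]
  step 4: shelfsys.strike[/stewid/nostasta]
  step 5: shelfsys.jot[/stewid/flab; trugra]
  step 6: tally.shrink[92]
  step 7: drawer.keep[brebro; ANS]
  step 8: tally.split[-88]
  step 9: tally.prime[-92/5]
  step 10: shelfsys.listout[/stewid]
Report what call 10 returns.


Answer: [flab]

Derivation:
Step: carve[p='/stewid/nostasta']
Result: ok
Step: jot[p='/stewid/nostasta/tag'; c='bruzuhi']
Result: created
Step: strike[p='/stewid/nostasta/tag']
Result: ok
Step: strike[p='/stewid/nostasta']
Result: ok
Step: jot[p='/stewid/flab'; c='trugra']
Result: created
Step: shrink[x='92']
Result: -92
Step: keep[k='brebro'; v='ANS']
Result: nil
Step: split[x='-88']
Result: 23/22
Step: prime[x='-92/5']
Result: -92/5
Step: listout[p='/stewid']
Result: [flab]


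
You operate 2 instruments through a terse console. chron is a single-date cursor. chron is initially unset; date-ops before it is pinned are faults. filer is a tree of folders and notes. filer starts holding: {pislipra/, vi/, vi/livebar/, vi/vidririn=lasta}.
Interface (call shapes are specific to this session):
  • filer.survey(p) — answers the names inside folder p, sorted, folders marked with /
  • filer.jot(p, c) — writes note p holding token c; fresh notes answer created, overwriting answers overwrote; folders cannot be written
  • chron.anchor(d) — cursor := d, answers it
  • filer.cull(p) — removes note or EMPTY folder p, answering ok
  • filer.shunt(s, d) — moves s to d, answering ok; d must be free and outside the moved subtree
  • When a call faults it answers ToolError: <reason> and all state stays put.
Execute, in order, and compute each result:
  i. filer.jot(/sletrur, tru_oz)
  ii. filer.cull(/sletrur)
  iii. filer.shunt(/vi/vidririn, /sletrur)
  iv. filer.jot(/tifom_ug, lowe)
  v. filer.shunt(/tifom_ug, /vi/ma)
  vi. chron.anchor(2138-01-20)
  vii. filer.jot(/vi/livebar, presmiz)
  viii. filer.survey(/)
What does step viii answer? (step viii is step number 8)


Answer: [pislipra/, sletrur, vi/]

Derivation:
Next I call jot with p='/sletrur', c='tru_oz', which returns created.
Next I call cull with p='/sletrur', which returns ok.
Calling shunt with s='/vi/vidririn', d='/sletrur', yielding ok.
Invoking jot with p='/tifom_ug', c='lowe', and observe created.
I invoke shunt with s='/tifom_ug', d='/vi/ma', and observe ok.
I call anchor with d='2138-01-20', → 2138-01-20.
I use jot with p='/vi/livebar', c='presmiz', yielding ToolError: is a directory.
Using survey with p='/', — result: [pislipra/, sletrur, vi/].


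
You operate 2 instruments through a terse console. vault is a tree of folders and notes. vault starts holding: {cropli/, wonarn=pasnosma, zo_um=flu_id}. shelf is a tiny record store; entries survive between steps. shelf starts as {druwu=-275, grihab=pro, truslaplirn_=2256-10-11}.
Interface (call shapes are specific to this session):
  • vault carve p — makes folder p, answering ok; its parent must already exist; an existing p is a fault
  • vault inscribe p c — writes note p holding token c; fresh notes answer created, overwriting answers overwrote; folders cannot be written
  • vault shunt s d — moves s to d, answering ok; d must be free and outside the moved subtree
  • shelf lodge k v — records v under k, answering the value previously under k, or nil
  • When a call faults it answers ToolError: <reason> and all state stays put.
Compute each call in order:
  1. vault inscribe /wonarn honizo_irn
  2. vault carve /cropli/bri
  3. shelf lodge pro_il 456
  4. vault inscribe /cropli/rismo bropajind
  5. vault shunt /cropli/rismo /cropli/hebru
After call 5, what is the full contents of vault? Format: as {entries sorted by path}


% vault inscribe /wonarn honizo_irn
[out] overwrote
% vault carve /cropli/bri
[out] ok
% shelf lodge pro_il 456
[out] nil
% vault inscribe /cropli/rismo bropajind
[out] created
% vault shunt /cropli/rismo /cropli/hebru
[out] ok

Answer: {cropli/, cropli/bri/, cropli/hebru=bropajind, wonarn=honizo_irn, zo_um=flu_id}


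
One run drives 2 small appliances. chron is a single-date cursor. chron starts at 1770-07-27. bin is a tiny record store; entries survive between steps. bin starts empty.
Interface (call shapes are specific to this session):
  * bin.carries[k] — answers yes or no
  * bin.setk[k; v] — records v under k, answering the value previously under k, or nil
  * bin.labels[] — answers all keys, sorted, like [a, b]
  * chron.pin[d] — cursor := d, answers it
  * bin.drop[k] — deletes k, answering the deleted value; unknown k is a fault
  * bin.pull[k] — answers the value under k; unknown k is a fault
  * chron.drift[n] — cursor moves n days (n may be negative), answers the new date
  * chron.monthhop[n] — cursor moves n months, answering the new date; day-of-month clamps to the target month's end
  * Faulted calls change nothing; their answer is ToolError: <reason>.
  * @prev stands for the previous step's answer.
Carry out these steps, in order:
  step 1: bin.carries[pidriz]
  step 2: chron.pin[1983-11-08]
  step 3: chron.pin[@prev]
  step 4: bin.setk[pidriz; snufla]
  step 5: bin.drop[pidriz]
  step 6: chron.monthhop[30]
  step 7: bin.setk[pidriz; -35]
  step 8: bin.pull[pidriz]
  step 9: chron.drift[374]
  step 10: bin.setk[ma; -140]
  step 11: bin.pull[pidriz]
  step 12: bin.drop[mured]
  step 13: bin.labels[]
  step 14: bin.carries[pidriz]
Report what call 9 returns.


Answer: 1987-05-17

Derivation:
Act: bin.carries[pidriz]
Obs: no
Act: chron.pin[1983-11-08]
Obs: 1983-11-08
Act: chron.pin[@prev]
Obs: 1983-11-08
Act: bin.setk[pidriz; snufla]
Obs: nil
Act: bin.drop[pidriz]
Obs: snufla
Act: chron.monthhop[30]
Obs: 1986-05-08
Act: bin.setk[pidriz; -35]
Obs: nil
Act: bin.pull[pidriz]
Obs: -35
Act: chron.drift[374]
Obs: 1987-05-17
Act: bin.setk[ma; -140]
Obs: nil
Act: bin.pull[pidriz]
Obs: -35
Act: bin.drop[mured]
Obs: ToolError: no such key mured
Act: bin.labels[]
Obs: [ma, pidriz]
Act: bin.carries[pidriz]
Obs: yes


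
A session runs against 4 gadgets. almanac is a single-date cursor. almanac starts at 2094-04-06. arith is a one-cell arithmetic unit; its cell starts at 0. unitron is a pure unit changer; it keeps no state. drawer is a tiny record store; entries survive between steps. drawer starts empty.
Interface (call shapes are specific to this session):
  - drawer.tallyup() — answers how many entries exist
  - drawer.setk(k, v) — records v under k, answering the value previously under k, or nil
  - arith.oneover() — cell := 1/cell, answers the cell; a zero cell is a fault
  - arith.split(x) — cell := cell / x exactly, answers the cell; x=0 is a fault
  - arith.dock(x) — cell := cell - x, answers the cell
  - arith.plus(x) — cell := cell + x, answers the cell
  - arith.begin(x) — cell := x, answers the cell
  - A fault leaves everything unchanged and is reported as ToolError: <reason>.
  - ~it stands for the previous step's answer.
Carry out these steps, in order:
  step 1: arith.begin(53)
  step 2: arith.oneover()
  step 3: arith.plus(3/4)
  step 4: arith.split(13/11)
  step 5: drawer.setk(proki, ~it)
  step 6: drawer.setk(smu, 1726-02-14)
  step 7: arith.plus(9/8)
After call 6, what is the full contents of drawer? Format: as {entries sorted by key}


Answer: {proki=1793/2756, smu=1726-02-14}

Derivation:
$ begin x='53'
  53
$ oneover
  1/53
$ plus x='3/4'
  163/212
$ split x='13/11'
  1793/2756
$ setk k='proki' v='~it'
  nil
$ setk k='smu' v='1726-02-14'
  nil
$ plus x='9/8'
  9787/5512


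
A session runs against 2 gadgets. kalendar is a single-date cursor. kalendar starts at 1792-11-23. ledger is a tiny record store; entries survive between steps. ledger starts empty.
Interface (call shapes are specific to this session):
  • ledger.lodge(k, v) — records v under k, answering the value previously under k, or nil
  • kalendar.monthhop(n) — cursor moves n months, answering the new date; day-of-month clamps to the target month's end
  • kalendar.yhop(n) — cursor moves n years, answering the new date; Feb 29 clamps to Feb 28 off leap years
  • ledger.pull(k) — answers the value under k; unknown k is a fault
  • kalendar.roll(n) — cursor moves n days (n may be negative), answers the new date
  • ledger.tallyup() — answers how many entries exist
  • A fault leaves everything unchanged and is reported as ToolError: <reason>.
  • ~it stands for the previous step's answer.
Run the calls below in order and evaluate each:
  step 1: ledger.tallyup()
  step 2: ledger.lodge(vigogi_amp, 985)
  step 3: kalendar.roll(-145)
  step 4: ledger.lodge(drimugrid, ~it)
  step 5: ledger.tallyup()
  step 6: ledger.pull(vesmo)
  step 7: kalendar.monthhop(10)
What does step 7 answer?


Answer: 1793-05-01

Derivation:
I use tallyup, which returns 0.
I try lodge passing vigogi_amp, 985, and get nil.
Next I call roll passing -145, giving 1792-07-01.
I try lodge passing drimugrid, ~it, → nil.
Then tallyup, — result: 2.
Then pull passing vesmo, which returns ToolError: no such key vesmo.
Invoking monthhop passing 10, giving 1793-05-01.


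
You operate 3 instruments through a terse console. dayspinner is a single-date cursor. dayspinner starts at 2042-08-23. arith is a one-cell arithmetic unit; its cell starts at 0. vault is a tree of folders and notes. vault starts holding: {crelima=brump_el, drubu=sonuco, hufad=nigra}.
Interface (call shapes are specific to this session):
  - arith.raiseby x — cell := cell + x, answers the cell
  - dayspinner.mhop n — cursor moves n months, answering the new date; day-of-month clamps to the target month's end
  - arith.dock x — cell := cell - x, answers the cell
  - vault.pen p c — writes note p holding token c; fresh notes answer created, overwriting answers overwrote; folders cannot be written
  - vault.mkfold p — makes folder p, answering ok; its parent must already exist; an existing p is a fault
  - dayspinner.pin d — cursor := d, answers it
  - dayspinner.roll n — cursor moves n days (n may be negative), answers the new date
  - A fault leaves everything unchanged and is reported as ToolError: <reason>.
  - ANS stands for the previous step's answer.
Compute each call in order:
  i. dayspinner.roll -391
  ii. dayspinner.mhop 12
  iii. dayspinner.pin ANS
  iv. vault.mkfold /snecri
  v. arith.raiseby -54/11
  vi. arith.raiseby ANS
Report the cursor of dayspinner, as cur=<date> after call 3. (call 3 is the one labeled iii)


// 1. dayspinner.roll(n→-391) == 2041-07-28
// 2. dayspinner.mhop(n→12) == 2042-07-28
// 3. dayspinner.pin(d→ANS) == 2042-07-28
// 4. vault.mkfold(p→/snecri) == ok
// 5. arith.raiseby(x→-54/11) == -54/11
// 6. arith.raiseby(x→ANS) == -108/11

Answer: cur=2042-07-28


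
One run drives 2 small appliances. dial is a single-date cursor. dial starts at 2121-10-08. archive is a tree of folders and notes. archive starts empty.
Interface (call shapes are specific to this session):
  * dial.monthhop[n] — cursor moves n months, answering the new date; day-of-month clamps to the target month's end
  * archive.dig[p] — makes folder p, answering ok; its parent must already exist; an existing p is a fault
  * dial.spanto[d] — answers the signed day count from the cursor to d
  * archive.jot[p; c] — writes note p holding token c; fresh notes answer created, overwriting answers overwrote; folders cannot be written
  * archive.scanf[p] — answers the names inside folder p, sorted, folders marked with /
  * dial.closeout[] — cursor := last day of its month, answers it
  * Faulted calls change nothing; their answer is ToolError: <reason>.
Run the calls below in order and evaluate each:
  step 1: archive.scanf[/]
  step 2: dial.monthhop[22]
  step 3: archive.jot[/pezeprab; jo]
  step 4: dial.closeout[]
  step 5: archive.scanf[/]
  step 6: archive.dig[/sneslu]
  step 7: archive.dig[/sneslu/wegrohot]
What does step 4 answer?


Answer: 2123-08-31

Derivation:
-> archive.scanf(p→/)
<- []
-> dial.monthhop(n→22)
<- 2123-08-08
-> archive.jot(p→/pezeprab, c→jo)
<- created
-> dial.closeout()
<- 2123-08-31
-> archive.scanf(p→/)
<- [pezeprab]
-> archive.dig(p→/sneslu)
<- ok
-> archive.dig(p→/sneslu/wegrohot)
<- ok


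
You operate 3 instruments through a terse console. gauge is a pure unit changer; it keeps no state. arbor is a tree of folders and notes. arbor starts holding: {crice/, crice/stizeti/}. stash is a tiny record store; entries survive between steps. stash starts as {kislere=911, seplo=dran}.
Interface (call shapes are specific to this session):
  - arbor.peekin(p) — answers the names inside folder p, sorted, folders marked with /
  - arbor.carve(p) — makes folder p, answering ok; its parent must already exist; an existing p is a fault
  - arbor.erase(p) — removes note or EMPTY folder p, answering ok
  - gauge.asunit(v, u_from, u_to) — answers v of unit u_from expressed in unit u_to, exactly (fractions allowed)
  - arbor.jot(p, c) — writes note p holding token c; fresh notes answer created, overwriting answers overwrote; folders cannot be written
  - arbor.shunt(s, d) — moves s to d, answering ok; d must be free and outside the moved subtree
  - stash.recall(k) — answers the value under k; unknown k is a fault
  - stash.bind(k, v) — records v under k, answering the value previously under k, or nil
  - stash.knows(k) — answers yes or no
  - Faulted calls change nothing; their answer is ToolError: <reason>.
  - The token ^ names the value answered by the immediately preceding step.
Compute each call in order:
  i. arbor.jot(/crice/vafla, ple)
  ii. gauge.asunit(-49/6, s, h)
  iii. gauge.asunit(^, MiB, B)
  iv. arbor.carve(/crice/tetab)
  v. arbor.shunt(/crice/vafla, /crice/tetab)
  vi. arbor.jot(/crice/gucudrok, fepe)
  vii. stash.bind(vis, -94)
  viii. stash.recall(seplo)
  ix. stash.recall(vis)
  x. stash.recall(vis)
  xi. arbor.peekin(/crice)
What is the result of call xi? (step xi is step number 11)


Answer: [gucudrok, stizeti/, tetab/, vafla]

Derivation:
==> jot(p='/crice/vafla', c='ple')
<== created
==> asunit(v='-49/6', u_from='s', u_to='h')
<== -49/21600
==> asunit(v='^', u_from='MiB', u_to='B')
<== -1605632/675
==> carve(p='/crice/tetab')
<== ok
==> shunt(s='/crice/vafla', d='/crice/tetab')
<== ToolError: exists
==> jot(p='/crice/gucudrok', c='fepe')
<== created
==> bind(k='vis', v='-94')
<== nil
==> recall(k='seplo')
<== dran
==> recall(k='vis')
<== -94
==> recall(k='vis')
<== -94
==> peekin(p='/crice')
<== [gucudrok, stizeti/, tetab/, vafla]


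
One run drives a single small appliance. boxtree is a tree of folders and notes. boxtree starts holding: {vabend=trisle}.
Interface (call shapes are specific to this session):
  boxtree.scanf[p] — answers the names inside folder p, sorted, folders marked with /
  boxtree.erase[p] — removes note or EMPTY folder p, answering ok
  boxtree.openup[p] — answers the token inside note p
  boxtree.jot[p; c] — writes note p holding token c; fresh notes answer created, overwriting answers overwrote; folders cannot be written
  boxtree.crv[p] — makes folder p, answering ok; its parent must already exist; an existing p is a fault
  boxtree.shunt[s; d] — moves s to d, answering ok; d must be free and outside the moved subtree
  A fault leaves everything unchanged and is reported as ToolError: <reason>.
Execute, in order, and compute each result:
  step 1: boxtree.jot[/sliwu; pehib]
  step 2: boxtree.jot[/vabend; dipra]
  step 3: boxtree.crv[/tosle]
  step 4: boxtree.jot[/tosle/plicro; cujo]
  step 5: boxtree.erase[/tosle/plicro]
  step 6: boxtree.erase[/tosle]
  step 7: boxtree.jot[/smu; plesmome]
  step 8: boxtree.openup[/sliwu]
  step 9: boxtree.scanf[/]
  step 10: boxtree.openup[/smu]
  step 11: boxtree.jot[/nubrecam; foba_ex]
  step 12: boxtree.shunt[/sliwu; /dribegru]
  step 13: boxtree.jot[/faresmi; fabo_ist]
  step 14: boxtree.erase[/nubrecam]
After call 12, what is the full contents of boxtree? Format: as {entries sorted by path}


I run boxtree.jot with /sliwu, pehib, → created.
Invoking boxtree.jot with /vabend, dipra: overwrote.
I invoke boxtree.crv with /tosle, and see ok.
I run boxtree.jot with /tosle/plicro, cujo: created.
Invoking boxtree.erase with /tosle/plicro, and see ok.
Using boxtree.erase with /tosle: ok.
I call boxtree.jot with /smu, plesmome, and see created.
Calling boxtree.openup with /sliwu, and see pehib.
Then boxtree.scanf with /, yielding [sliwu, smu, vabend].
I use boxtree.openup with /smu, → plesmome.
I use boxtree.jot with /nubrecam, foba_ex, → created.
Using boxtree.shunt with /sliwu, /dribegru, which returns ok.
Next I call boxtree.jot with /faresmi, fabo_ist, and see created.
I try boxtree.erase with /nubrecam, giving ok.

Answer: {dribegru=pehib, nubrecam=foba_ex, smu=plesmome, vabend=dipra}


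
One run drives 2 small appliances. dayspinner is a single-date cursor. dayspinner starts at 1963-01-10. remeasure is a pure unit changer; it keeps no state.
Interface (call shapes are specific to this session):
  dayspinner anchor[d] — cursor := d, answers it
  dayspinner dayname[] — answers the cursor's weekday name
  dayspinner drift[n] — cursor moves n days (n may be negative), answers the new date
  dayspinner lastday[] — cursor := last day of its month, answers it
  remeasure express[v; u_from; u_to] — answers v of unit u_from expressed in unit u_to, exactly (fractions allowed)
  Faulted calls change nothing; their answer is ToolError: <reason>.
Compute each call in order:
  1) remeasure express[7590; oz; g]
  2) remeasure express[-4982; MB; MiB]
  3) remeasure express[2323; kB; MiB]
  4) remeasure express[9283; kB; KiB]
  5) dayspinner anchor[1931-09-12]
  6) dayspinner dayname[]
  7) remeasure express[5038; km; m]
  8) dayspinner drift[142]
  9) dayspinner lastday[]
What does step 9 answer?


==> remeasure express(v='7590', u_from='oz', u_to='g')
<== 34427660883/160000
==> remeasure express(v='-4982', u_from='MB', u_to='MiB')
<== -38921875/8192
==> remeasure express(v='2323', u_from='kB', u_to='MiB')
<== 290375/131072
==> remeasure express(v='9283', u_from='kB', u_to='KiB')
<== 1160375/128
==> dayspinner anchor(d='1931-09-12')
<== 1931-09-12
==> dayspinner dayname()
<== Saturday
==> remeasure express(v='5038', u_from='km', u_to='m')
<== 5038000
==> dayspinner drift(n='142')
<== 1932-02-01
==> dayspinner lastday()
<== 1932-02-29

Answer: 1932-02-29


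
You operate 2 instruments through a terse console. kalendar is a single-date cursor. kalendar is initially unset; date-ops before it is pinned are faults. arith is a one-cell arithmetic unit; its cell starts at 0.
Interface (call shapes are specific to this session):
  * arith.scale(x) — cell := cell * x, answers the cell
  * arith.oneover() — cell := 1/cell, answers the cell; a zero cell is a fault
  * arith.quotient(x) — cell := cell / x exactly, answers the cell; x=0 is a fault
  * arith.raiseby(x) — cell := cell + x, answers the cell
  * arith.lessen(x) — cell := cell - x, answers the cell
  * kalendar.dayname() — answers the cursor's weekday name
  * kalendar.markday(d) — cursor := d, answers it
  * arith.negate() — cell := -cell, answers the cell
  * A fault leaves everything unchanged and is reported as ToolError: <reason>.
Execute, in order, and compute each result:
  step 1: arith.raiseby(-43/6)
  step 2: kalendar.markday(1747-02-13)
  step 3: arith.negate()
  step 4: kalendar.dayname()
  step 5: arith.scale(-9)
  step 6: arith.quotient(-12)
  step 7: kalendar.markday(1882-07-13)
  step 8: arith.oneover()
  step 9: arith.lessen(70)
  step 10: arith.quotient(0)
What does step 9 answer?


Answer: -3002/43

Derivation:
~$ arith.raiseby x='-43/6'
  -43/6
~$ kalendar.markday d='1747-02-13'
  1747-02-13
~$ arith.negate
  43/6
~$ kalendar.dayname
  Monday
~$ arith.scale x='-9'
  -129/2
~$ arith.quotient x='-12'
  43/8
~$ kalendar.markday d='1882-07-13'
  1882-07-13
~$ arith.oneover
  8/43
~$ arith.lessen x='70'
  -3002/43
~$ arith.quotient x='0'
  ToolError: division by zero


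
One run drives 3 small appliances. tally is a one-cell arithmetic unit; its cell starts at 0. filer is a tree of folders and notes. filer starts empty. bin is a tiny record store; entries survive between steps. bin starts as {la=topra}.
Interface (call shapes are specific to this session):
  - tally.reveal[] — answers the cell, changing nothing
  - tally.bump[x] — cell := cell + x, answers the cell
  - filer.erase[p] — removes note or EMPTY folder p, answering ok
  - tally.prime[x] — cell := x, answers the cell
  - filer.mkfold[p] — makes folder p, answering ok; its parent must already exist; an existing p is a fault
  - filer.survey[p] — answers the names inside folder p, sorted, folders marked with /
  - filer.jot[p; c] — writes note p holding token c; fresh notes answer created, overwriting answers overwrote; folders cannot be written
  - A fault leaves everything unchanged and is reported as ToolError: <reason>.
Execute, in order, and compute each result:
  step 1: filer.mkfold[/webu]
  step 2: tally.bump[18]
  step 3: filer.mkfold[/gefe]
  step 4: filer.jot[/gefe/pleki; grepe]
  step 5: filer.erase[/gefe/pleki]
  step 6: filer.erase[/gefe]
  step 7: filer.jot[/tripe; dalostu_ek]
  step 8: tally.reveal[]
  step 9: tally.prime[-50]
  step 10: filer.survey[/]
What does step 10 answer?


Answer: [tripe, webu/]

Derivation:
Next I call filer.mkfold with p='/webu', yielding ok.
Next I call tally.bump with x='18', and observe 18.
I use filer.mkfold with p='/gefe', giving ok.
I call filer.jot with p='/gefe/pleki', c='grepe', which returns created.
I run filer.erase with p='/gefe/pleki', → ok.
I invoke filer.erase with p='/gefe', and see ok.
Using filer.jot with p='/tripe', c='dalostu_ek', and see created.
I use tally.reveal, yielding 18.
Then tally.prime with x='-50', and get -50.
Then filer.survey with p='/', — result: [tripe, webu/].


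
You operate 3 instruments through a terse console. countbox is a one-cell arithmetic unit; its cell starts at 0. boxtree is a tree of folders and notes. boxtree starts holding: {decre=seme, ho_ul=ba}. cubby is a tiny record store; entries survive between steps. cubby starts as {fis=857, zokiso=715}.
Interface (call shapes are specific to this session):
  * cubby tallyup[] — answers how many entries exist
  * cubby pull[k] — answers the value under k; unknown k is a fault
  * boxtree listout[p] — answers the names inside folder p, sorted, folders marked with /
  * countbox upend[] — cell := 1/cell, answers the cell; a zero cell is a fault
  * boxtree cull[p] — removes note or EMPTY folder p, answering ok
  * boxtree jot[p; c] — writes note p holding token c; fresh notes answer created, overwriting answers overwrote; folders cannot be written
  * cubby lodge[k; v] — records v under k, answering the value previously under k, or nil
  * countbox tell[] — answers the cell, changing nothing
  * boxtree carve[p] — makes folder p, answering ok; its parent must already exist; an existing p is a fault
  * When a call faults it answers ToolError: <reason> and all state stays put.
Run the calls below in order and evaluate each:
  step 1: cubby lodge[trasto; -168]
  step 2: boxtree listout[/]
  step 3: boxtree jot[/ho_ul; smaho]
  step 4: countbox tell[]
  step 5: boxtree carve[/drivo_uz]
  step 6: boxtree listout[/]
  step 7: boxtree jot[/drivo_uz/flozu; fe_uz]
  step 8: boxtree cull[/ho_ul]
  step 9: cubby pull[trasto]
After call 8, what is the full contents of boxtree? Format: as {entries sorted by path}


Using cubby lodge with k→trasto, v→-168, and see nil.
I try boxtree listout with p→/, — result: [decre, ho_ul].
Calling boxtree jot with p→/ho_ul, c→smaho, giving overwrote.
I call countbox tell, → 0.
I use boxtree carve with p→/drivo_uz, giving ok.
I use boxtree listout with p→/: [decre, drivo_uz/, ho_ul].
I use boxtree jot with p→/drivo_uz/flozu, c→fe_uz, and see created.
Now I run boxtree cull with p→/ho_ul, and observe ok.
Now I run cubby pull with k→trasto, yielding -168.

Answer: {decre=seme, drivo_uz/, drivo_uz/flozu=fe_uz}


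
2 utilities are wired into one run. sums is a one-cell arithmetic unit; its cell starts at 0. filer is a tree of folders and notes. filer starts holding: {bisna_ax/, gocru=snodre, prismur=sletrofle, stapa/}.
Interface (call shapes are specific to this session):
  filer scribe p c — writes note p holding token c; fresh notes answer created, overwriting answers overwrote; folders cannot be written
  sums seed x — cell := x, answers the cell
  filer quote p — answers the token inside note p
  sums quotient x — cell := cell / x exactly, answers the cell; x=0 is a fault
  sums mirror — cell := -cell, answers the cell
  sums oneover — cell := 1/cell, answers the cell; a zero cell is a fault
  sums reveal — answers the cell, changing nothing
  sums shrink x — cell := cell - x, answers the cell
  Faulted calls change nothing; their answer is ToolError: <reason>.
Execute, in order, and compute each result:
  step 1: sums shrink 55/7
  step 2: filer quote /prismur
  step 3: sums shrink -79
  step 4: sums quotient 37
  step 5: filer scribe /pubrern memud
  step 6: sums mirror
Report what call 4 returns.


# sums shrink(x→55/7) : -55/7
# filer quote(p→/prismur) : sletrofle
# sums shrink(x→-79) : 498/7
# sums quotient(x→37) : 498/259
# filer scribe(p→/pubrern, c→memud) : created
# sums mirror() : -498/259

Answer: 498/259


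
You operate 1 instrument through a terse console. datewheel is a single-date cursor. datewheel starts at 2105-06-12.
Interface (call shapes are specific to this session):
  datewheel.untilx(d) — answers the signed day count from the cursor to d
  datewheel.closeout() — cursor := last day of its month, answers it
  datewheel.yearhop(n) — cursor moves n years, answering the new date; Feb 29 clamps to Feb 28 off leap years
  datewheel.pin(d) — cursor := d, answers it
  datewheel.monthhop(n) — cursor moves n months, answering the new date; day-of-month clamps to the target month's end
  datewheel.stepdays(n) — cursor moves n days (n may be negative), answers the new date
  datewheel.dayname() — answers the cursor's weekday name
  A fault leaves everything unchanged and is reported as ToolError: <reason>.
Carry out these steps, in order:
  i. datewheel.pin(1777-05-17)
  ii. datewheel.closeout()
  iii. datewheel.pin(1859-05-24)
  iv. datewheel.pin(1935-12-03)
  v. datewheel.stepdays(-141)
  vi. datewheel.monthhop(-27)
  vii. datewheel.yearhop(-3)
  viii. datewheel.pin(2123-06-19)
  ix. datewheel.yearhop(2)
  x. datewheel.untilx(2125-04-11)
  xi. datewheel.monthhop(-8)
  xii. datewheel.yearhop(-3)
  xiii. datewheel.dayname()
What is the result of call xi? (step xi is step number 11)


Answer: 2124-10-19

Derivation:
>> pin(1777-05-17)
<< 1777-05-17
>> closeout()
<< 1777-05-31
>> pin(1859-05-24)
<< 1859-05-24
>> pin(1935-12-03)
<< 1935-12-03
>> stepdays(-141)
<< 1935-07-15
>> monthhop(-27)
<< 1933-04-15
>> yearhop(-3)
<< 1930-04-15
>> pin(2123-06-19)
<< 2123-06-19
>> yearhop(2)
<< 2125-06-19
>> untilx(2125-04-11)
<< -69
>> monthhop(-8)
<< 2124-10-19
>> yearhop(-3)
<< 2121-10-19
>> dayname()
<< Sunday


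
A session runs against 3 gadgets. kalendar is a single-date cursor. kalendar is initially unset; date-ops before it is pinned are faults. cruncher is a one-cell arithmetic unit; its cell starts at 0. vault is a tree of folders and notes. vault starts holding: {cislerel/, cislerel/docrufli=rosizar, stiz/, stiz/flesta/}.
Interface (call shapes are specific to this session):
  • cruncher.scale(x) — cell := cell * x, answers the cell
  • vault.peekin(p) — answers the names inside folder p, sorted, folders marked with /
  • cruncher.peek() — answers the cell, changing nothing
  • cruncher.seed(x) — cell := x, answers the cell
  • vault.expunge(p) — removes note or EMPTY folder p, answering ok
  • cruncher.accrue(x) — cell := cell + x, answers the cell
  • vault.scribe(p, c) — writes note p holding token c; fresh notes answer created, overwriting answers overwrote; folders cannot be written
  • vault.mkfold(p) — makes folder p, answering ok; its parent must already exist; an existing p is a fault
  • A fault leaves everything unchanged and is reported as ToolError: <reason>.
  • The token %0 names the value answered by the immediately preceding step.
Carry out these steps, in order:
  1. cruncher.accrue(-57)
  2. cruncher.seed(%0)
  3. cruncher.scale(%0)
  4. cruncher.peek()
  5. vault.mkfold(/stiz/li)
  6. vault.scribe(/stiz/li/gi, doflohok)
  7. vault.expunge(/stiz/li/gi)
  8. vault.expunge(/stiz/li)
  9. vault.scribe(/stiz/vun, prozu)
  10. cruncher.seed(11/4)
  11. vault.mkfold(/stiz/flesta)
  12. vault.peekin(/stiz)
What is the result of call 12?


Using cruncher.accrue(x→-57), and see -57.
I call cruncher.seed(x→%0), which returns -57.
Next I call cruncher.scale(x→%0), and observe 3249.
Calling cruncher.peek: 3249.
Now I run vault.mkfold(p→/stiz/li), giving ok.
Calling vault.scribe(p→/stiz/li/gi, c→doflohok), and see created.
Using vault.expunge(p→/stiz/li/gi), — result: ok.
Next I call vault.expunge(p→/stiz/li), and see ok.
Now I run vault.scribe(p→/stiz/vun, c→prozu), and get created.
Using cruncher.seed(x→11/4), yielding 11/4.
I try vault.mkfold(p→/stiz/flesta), and see ToolError: exists.
I run vault.peekin(p→/stiz), giving [flesta/, vun].

Answer: [flesta/, vun]
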